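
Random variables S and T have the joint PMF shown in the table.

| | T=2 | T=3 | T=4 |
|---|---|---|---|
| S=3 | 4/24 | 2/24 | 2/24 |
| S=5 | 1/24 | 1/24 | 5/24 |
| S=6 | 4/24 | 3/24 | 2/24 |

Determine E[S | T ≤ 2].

41/9

P(T ≤ 2) = 3/8.
Σ S·P over the event = 3·(4/24) + 5·(1/24) + 6·(4/24) = 41/24.
E[S | T ≤ 2] = (41/24) / (3/8) = 41/9.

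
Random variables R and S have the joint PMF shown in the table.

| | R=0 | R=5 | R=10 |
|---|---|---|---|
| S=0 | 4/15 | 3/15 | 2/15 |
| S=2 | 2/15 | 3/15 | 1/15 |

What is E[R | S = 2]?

25/6

P(S = 2) = 2/5.
Σ R·P over the event = 0·(2/15) + 5·(3/15) + 10·(1/15) = 5/3.
E[R | S = 2] = (5/3) / (2/5) = 25/6.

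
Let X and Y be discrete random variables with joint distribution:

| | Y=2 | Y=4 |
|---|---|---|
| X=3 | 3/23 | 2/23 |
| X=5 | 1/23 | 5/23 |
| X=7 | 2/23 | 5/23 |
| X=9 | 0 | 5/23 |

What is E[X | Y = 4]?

111/17

P(Y = 4) = 17/23.
Σ X·P over the event = 3·(2/23) + 5·(5/23) + 7·(5/23) + 9·(5/23) = 111/23.
E[X | Y = 4] = (111/23) / (17/23) = 111/17.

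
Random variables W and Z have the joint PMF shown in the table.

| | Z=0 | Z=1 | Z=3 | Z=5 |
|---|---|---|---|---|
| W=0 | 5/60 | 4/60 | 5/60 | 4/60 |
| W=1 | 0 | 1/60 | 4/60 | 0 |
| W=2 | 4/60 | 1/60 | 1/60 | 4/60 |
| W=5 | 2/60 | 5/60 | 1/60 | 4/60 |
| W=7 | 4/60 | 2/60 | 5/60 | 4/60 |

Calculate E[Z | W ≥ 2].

89/37

P(W ≥ 2) = 37/60.
Summing Z·P(W=x,Z=y) over the conditioning event gives 89/60.
E[Z | W ≥ 2] = (89/60) / (37/60) = 89/37.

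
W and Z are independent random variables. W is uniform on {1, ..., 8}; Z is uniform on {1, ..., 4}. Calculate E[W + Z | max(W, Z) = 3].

24/5

Outcomes with max(W, Z) = 3: (1,3), (2,3), (3,1), (3,2), (3,3), each with probability 1/32.
E[W + Z | max(W, Z) = 3] = (4 + 5 + 4 + 5 + 6) / 5 = 24/5.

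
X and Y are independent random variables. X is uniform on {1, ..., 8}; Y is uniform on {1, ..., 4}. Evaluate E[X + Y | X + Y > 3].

P(X + Y > 3) = 29/32.
Summing (X+Y)·P(x,y) over outcomes with X + Y > 3 gives 27/4.
E[X + Y | X + Y > 3] = (27/4) / (29/32) = 216/29.

216/29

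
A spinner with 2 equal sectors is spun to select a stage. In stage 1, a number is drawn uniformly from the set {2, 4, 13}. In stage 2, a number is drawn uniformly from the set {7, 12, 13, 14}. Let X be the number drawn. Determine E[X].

107/12

E[X | stage 1] = (2+4+13)/3 = 19/3.
E[X | stage 2] = (7+12+13+14)/4 = 23/2.
By the law of total expectation,
E[X] = (1/2)·(19/3) + (1/2)·(23/2) = 107/12.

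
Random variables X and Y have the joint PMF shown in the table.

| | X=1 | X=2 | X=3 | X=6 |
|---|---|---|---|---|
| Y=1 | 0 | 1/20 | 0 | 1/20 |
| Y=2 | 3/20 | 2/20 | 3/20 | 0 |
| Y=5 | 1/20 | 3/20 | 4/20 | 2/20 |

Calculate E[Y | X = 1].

11/4

P(X = 1) = 1/5.
Σ Y·P over the event = 2·(3/20) + 5·(1/20) = 11/20.
E[Y | X = 1] = (11/20) / (1/5) = 11/4.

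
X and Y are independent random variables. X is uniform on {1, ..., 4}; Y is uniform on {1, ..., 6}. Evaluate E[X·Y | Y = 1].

5/2

Outcomes with Y = 1: (1,1), (2,1), (3,1), (4,1), each with probability 1/24.
E[X·Y | Y = 1] = (1 + 2 + 3 + 4) / 4 = 5/2.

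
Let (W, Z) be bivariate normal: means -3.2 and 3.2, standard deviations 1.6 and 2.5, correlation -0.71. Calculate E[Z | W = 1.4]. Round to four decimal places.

-1.9031

The regression of Z on W has slope ρ·σ_Z/σ_W and passes through (μ_W, μ_Z).
E[Z | W=1.4] = 3.2 + (-0.71)·(2.5/1.6)·(1.4 − (-3.2)) = 3.2 + (-1.10938)·(4.6) = -1.9031.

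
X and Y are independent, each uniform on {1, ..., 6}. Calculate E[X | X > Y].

P(X > Y) = 5/12.
Summing X·P(x,y) over outcomes with X > Y gives 35/18.
E[X | X > Y] = (35/18) / (5/12) = 14/3.

14/3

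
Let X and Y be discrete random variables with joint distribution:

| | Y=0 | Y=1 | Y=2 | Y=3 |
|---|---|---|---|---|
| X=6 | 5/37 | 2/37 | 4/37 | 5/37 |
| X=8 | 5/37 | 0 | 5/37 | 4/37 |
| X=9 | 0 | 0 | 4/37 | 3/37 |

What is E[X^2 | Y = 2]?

788/13

P(Y = 2) = 13/37.
Σ X^2·P over the event = 36·(4/37) + 64·(5/37) + 81·(4/37) = 788/37.
E[X^2 | Y = 2] = (788/37) / (13/37) = 788/13.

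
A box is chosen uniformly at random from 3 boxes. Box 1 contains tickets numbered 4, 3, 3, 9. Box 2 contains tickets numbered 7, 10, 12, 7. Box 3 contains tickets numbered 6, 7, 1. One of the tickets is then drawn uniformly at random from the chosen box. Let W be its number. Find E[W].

E[W | box 1] = (4+3+3+9)/4 = 19/4.
E[W | box 2] = (7+10+12+7)/4 = 9.
E[W | box 3] = (6+7+1)/3 = 14/3.
By the law of total expectation,
E[W] = (1/3)·(19/4) + (1/3)·(9) + (1/3)·(14/3) = 221/36.

221/36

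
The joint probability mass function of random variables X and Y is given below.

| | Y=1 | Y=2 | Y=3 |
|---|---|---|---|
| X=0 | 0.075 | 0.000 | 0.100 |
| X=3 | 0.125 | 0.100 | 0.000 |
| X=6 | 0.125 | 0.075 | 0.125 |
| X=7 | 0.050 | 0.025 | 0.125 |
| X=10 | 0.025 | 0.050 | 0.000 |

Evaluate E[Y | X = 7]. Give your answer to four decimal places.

P(X = 7) = 0.200.
Σ Y·P over the event = 1·(0.050) + 2·(0.025) + 3·(0.125) = 0.475.
E[Y | X = 7] = (0.475) / (0.200) = 2.3750.

2.3750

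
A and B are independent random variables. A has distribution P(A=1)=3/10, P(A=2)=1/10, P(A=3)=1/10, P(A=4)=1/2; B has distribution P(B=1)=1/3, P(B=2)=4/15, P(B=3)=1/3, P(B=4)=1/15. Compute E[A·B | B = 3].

P(B = 3) = 1/3.
Summing AB·P(x,y) over outcomes with B = 3 gives 14/5.
E[A·B | B = 3] = (14/5) / (1/3) = 42/5.

42/5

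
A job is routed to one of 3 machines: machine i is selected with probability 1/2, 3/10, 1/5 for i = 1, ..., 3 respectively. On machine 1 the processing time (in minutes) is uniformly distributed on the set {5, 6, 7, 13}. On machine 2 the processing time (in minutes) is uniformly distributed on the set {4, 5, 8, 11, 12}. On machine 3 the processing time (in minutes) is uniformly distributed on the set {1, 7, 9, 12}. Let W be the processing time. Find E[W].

E[W | machine 1] = (5+6+7+13)/4 = 31/4.
E[W | machine 2] = (4+5+8+11+12)/5 = 8.
E[W | machine 3] = (1+7+9+12)/4 = 29/4.
By the law of total expectation,
E[W] = (1/2)·(31/4) + (3/10)·(8) + (1/5)·(29/4) = 309/40.

309/40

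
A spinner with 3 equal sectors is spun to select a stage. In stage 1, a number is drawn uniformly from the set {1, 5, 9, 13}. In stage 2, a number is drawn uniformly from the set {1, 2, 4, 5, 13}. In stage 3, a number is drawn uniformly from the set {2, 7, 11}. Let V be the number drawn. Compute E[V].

56/9

E[V | stage 1] = (1+5+9+13)/4 = 7.
E[V | stage 2] = (1+2+4+5+13)/5 = 5.
E[V | stage 3] = (2+7+11)/3 = 20/3.
E[V] = (1/3)·(7) + (1/3)·(5) + (1/3)·(20/3) = 56/9.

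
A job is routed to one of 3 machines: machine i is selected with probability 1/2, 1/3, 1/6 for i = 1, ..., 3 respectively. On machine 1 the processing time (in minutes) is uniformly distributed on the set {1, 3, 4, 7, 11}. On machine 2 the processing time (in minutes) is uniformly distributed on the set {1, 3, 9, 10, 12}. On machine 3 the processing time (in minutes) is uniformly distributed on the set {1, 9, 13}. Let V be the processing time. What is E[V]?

E[V | machine 1] = (1+3+4+7+11)/5 = 26/5.
E[V | machine 2] = (1+3+9+10+12)/5 = 7.
E[V | machine 3] = (1+9+13)/3 = 23/3.
By the law of total expectation,
E[V] = (1/2)·(26/5) + (1/3)·(7) + (1/6)·(23/3) = 559/90.

559/90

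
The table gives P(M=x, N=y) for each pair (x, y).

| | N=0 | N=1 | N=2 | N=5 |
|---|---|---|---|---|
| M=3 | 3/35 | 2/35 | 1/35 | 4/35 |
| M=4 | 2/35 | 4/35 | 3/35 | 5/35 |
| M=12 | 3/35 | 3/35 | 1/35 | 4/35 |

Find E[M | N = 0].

P(N = 0) = 8/35.
Σ M·P over the event = 3·(3/35) + 4·(2/35) + 12·(3/35) = 53/35.
E[M | N = 0] = (53/35) / (8/35) = 53/8.

53/8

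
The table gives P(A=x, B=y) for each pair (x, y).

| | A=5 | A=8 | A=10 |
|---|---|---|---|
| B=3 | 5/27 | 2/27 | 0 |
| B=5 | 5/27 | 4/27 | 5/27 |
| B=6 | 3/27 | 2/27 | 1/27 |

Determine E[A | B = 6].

P(B = 6) = 2/9.
Σ A·P over the event = 5·(3/27) + 8·(2/27) + 10·(1/27) = 41/27.
E[A | B = 6] = (41/27) / (2/9) = 41/6.

41/6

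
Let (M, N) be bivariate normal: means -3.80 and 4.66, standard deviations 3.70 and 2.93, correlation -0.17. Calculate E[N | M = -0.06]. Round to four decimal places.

4.1565

For a bivariate normal, E[N | M=x] = μ_N + ρ·(σ_N/σ_M)·(x − μ_M).
E[N | M=-0.06] = 4.66 + (-0.17)·(2.93/3.70)·(-0.06 − (-3.80)) = 4.66 + (-0.13462)·(3.74) = 4.1565.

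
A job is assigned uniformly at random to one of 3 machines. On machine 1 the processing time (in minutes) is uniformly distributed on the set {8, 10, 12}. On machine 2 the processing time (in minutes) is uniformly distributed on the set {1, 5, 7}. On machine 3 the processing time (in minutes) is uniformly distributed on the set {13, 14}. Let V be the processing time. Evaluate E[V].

E[V | machine 1] = (8+10+12)/3 = 10.
E[V | machine 2] = (1+5+7)/3 = 13/3.
E[V | machine 3] = (13+14)/2 = 27/2.
E[V] = (1/3)·(10) + (1/3)·(13/3) + (1/3)·(27/2) = 167/18.

167/18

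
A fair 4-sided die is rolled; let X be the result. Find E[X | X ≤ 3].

2

Given X ≤ 3, X is equally likely to be any of {1, 2, 3}.
E[X | X ≤ 3] = (1 + 2 + 3) / 3 = 2.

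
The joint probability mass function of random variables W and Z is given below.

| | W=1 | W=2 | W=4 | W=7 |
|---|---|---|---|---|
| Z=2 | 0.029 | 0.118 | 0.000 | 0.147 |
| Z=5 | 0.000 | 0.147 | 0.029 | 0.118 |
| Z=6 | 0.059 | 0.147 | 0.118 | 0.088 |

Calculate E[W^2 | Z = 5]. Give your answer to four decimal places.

23.2449

P(Z = 5) = 0.294.
Σ W^2·P over the event = 4·(0.147) + 16·(0.029) + 49·(0.118) = 6.834.
E[W^2 | Z = 5] = (6.834) / (0.294) = 23.2449.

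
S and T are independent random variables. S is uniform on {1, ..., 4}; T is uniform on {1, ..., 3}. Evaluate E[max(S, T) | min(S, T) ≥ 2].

19/6

Outcomes with min(S, T) ≥ 2: (2,2), (2,3), (3,2), (3,3), (4,2), (4,3), each with probability 1/12.
E[max(S, T) | min(S, T) ≥ 2] = (2 + 3 + 3 + 3 + 4 + 4) / 6 = 19/6.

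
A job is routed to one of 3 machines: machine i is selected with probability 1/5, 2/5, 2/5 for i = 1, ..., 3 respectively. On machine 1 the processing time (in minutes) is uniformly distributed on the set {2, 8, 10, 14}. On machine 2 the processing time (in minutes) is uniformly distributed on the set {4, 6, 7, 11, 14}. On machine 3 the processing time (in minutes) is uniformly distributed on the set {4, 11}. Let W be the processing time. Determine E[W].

E[W | machine 1] = (2+8+10+14)/4 = 17/2.
E[W | machine 2] = (4+6+7+11+14)/5 = 42/5.
E[W | machine 3] = (4+11)/2 = 15/2.
By the law of total expectation,
E[W] = (1/5)·(17/2) + (2/5)·(42/5) + (2/5)·(15/2) = 403/50.

403/50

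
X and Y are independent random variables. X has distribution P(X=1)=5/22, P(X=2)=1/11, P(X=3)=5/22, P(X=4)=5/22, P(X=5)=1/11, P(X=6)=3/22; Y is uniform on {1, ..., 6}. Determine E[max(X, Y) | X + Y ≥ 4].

P(X + Y ≥ 4) = 10/11.
Summing max(X,Y)·P(x,y) over outcomes with X + Y ≥ 4 gives 185/44.
E[max(X, Y) | X + Y ≥ 4] = (185/44) / (10/11) = 37/8.

37/8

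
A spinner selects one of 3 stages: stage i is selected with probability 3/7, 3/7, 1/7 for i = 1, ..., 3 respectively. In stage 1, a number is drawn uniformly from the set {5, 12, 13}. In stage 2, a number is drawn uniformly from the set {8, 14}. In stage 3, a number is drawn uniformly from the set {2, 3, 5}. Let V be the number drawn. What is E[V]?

199/21

E[V | stage 1] = (5+12+13)/3 = 10.
E[V | stage 2] = (8+14)/2 = 11.
E[V | stage 3] = (2+3+5)/3 = 10/3.
E[V] = (3/7)·(10) + (3/7)·(11) + (1/7)·(10/3) = 199/21.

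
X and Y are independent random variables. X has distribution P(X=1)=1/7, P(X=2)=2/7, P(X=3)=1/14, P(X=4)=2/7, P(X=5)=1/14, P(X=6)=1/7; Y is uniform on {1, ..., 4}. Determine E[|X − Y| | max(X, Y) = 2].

P(max(X, Y) = 2) = 5/28.
Summing |X−Y|·P(x,y) over outcomes with max(X, Y) = 2 gives 3/28.
E[|X − Y| | max(X, Y) = 2] = (3/28) / (5/28) = 3/5.

3/5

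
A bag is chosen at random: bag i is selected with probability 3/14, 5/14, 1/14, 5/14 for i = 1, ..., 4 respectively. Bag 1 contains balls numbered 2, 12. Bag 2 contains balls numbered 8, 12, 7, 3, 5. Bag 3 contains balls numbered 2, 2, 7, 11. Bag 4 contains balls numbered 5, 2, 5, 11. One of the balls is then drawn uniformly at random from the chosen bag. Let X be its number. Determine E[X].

361/56

E[X | bag 1] = (2+12)/2 = 7.
E[X | bag 2] = (8+12+7+3+5)/5 = 7.
E[X | bag 3] = (2+2+7+11)/4 = 11/2.
E[X | bag 4] = (5+2+5+11)/4 = 23/4.
E[X] = (3/14)·(7) + (5/14)·(7) + (1/14)·(11/2) + (5/14)·(23/4) = 361/56.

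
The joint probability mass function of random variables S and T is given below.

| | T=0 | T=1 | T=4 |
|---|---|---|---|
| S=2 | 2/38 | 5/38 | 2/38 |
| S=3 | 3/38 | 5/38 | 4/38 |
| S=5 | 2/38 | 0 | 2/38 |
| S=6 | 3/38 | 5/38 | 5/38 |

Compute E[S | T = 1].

11/3

P(T = 1) = 15/38.
Σ S·P over the event = 2·(5/38) + 3·(5/38) + 6·(5/38) = 55/38.
E[S | T = 1] = (55/38) / (15/38) = 11/3.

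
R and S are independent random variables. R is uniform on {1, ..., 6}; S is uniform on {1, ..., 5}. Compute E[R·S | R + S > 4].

25/2

P(R + S > 4) = 4/5.
Summing RS·P(x,y) over outcomes with R + S > 4 gives 10.
E[R·S | R + S > 4] = (10) / (4/5) = 25/2.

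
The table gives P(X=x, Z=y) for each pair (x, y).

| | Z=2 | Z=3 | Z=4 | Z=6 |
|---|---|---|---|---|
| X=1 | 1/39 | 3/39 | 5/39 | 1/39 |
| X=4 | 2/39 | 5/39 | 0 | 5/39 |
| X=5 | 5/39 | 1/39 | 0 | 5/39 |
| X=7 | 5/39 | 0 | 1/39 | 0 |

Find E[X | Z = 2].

P(Z = 2) = 1/3.
Σ X·P over the event = 1·(1/39) + 4·(2/39) + 5·(5/39) + 7·(5/39) = 23/13.
E[X | Z = 2] = (23/13) / (1/3) = 69/13.

69/13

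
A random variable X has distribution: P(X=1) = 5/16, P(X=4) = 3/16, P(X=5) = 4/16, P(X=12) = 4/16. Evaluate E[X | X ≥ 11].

12

P(X ≥ 11) = 1/4.
Σ over the event: 12·1/4 = 3.
E[X | X ≥ 11] = (3) / (1/4) = 12.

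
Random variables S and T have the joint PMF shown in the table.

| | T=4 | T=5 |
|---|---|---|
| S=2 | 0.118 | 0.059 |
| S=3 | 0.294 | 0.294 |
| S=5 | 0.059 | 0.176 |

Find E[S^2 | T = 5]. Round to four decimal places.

13.7656

P(T = 5) = 0.529.
Summing S^2·P(S=x,T=y) over the conditioning event gives 7.282.
E[S^2 | T = 5] = (7.282) / (0.529) = 13.7656.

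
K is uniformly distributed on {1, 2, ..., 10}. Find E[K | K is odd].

5

Given K is odd, K is equally likely to be any of {1, 3, 5, 7, 9}.
E[K | K is odd] = (1 + 3 + 5 + 7 + 9) / 5 = 5.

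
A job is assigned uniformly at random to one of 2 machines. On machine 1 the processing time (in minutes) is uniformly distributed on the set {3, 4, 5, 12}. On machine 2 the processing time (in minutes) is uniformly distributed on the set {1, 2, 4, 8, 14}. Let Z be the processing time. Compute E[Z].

59/10

E[Z | machine 1] = (3+4+5+12)/4 = 6.
E[Z | machine 2] = (1+2+4+8+14)/5 = 29/5.
E[Z] = (1/2)·(6) + (1/2)·(29/5) = 59/10.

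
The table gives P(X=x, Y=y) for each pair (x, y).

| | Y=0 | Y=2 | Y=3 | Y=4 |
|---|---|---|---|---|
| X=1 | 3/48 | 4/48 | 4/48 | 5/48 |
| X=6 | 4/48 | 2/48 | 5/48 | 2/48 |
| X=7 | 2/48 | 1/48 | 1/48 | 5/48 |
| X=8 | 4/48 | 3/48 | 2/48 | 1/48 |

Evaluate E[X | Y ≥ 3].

117/25

P(Y ≥ 3) = 25/48.
Σ X·P over the event = 1·(4/48) + 1·(5/48) + 6·(5/48) + 6·(2/48) + 7·(1/48) + 7·(5/48) + 8·(2/48) + 8·(1/48) = 39/16.
E[X | Y ≥ 3] = (39/16) / (25/48) = 117/25.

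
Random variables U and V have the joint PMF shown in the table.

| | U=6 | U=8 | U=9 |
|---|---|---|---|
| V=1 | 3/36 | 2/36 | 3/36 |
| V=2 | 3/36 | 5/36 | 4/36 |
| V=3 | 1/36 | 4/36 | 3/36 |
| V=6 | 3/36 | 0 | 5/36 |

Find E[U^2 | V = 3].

535/8

P(V = 3) = 2/9.
Σ U^2·P over the event = 36·(1/36) + 64·(4/36) + 81·(3/36) = 535/36.
E[U^2 | V = 3] = (535/36) / (2/9) = 535/8.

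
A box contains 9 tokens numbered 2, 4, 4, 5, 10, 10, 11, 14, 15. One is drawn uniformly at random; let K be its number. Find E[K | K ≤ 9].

P(K ≤ 9) = 4/9.
Σ over the event: 2·1/9 + 4·2/9 + 5·1/9 = 5/3.
E[K | K ≤ 9] = (5/3) / (4/9) = 15/4.

15/4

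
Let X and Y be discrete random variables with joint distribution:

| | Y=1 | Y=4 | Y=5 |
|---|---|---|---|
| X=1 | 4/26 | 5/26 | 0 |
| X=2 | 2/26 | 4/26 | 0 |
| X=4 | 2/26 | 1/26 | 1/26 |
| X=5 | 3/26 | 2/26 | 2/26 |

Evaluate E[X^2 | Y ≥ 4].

51/5

P(Y ≥ 4) = 15/26.
Σ X^2·P over the event = 1·(5/26) + 4·(4/26) + 16·(1/26) + 16·(1/26) + 25·(2/26) + 25·(2/26) = 153/26.
E[X^2 | Y ≥ 4] = (153/26) / (15/26) = 51/5.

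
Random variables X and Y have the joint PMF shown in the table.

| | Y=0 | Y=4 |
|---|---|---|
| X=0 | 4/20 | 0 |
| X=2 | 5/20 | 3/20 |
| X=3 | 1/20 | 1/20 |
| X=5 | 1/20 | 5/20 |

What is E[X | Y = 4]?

34/9

P(Y = 4) = 9/20.
Σ X·P over the event = 2·(3/20) + 3·(1/20) + 5·(5/20) = 17/10.
E[X | Y = 4] = (17/10) / (9/20) = 34/9.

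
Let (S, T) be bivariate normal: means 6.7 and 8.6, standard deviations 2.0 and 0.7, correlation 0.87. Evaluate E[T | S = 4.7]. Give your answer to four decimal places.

For a bivariate normal, E[T | S=x] = μ_T + ρ·(σ_T/σ_S)·(x − μ_S).
E[T | S=4.7] = 8.6 + (0.87)·(0.7/2.0)·(4.7 − (6.7)) = 8.6 + (0.3045)·(-2) = 7.9910.

7.9910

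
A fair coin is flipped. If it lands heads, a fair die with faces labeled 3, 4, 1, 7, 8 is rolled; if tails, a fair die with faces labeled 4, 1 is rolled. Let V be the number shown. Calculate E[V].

E[V | heads] = (3+4+1+7+8)/5 = 23/5.
E[V | tails] = (4+1)/2 = 5/2.
By the law of total expectation,
E[V] = (1/2)·(23/5) + (1/2)·(5/2) = 71/20.

71/20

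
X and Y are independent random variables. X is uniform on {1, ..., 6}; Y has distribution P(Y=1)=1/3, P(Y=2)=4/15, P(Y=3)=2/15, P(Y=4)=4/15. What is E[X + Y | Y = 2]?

11/2

P(Y = 2) = 4/15.
Summing (X+Y)·P(x,y) over outcomes with Y = 2 gives 22/15.
E[X + Y | Y = 2] = (22/15) / (4/15) = 11/2.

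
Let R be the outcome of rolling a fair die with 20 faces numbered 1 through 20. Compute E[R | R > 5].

13

P(R > 5) = 3/4.
E[R | R > 5] = (39/4) / (3/4) = 13.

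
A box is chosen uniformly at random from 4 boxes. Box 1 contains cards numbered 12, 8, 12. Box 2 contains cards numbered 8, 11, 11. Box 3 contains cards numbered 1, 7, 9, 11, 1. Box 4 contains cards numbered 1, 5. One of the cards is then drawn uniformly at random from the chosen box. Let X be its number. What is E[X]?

221/30

E[X | box 1] = (12+8+12)/3 = 32/3.
E[X | box 2] = (8+11+11)/3 = 10.
E[X | box 3] = (1+7+9+11+1)/5 = 29/5.
E[X | box 4] = (1+5)/2 = 3.
E[X] = (1/4)·(32/3) + (1/4)·(10) + (1/4)·(29/5) + (1/4)·(3) = 221/30.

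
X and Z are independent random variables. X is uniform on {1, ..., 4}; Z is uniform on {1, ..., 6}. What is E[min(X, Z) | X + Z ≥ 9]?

Outcomes with X + Z ≥ 9: (3,6), (4,5), (4,6), each with probability 1/24.
E[min(X, Z) | X + Z ≥ 9] = (3 + 4 + 4) / 3 = 11/3.

11/3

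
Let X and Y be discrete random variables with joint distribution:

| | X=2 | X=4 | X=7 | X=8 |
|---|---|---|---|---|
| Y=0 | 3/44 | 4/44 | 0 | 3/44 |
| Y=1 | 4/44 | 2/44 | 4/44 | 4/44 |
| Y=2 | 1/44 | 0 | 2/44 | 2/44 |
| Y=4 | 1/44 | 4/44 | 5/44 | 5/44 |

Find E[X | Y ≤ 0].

23/5

P(Y ≤ 0) = 5/22.
Σ X·P over the event = 2·(3/44) + 4·(4/44) + 8·(3/44) = 23/22.
E[X | Y ≤ 0] = (23/22) / (5/22) = 23/5.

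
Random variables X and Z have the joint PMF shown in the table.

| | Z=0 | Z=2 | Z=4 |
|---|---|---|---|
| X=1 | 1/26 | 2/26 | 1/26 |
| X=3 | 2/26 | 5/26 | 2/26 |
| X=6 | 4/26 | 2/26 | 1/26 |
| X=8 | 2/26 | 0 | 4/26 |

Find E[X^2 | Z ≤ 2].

205/9

P(Z ≤ 2) = 9/13.
Σ X^2·P over the event = 1·(1/26) + 1·(2/26) + 9·(2/26) + 9·(5/26) + 36·(4/26) + 36·(2/26) + 64·(2/26) = 205/13.
E[X^2 | Z ≤ 2] = (205/13) / (9/13) = 205/9.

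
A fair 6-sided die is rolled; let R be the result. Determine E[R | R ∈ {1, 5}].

P(R ∈ {1, 5}) = 1/3.
Σ over the event: 1·1/6 + 5·1/6 = 1.
E[R | R ∈ {1, 5}] = (1) / (1/3) = 3.

3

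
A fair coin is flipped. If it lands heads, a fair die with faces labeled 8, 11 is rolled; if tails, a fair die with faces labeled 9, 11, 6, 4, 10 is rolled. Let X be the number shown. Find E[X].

35/4

E[X | heads] = (8+11)/2 = 19/2.
E[X | tails] = (9+11+6+4+10)/5 = 8.
By the law of total expectation,
E[X] = (1/2)·(19/2) + (1/2)·(8) = 35/4.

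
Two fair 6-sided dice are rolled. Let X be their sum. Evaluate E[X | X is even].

P(X is even) = 1/2.
Σ over the event: 2·1/36 + 4·1/12 + 6·5/36 + 8·5/36 + 10·1/12 + 12·1/36 = 7/2.
E[X | X is even] = (7/2) / (1/2) = 7.

7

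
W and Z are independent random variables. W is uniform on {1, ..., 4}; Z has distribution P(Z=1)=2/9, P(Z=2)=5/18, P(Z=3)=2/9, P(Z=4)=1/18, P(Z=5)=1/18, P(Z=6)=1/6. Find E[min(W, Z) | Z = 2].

7/4

P(Z = 2) = 5/18.
Summing min(W,Z)·P(x,y) over outcomes with Z = 2 gives 35/72.
E[min(W, Z) | Z = 2] = (35/72) / (5/18) = 7/4.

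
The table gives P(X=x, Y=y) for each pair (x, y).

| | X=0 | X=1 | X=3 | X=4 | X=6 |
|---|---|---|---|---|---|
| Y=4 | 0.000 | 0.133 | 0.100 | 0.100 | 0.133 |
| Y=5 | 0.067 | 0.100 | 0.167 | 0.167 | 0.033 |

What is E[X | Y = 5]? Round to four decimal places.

P(Y = 5) = 0.534.
Σ X·P over the event = 0·(0.067) + 1·(0.100) + 3·(0.167) + 4·(0.167) + 6·(0.033) = 1.467.
E[X | Y = 5] = (1.467) / (0.534) = 2.7472.

2.7472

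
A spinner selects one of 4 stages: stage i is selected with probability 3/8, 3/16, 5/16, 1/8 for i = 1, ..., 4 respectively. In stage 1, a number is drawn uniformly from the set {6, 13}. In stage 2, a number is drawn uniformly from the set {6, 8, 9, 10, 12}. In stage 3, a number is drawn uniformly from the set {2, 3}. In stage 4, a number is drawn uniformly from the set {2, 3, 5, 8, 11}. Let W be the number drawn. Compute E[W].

E[W | stage 1] = (6+13)/2 = 19/2.
E[W | stage 2] = (6+8+9+10+12)/5 = 9.
E[W | stage 3] = (2+3)/2 = 5/2.
E[W | stage 4] = (2+3+5+8+11)/5 = 29/5.
E[W] = (3/8)·(19/2) + (3/16)·(9) + (5/16)·(5/2) + (1/8)·(29/5) = 1081/160.

1081/160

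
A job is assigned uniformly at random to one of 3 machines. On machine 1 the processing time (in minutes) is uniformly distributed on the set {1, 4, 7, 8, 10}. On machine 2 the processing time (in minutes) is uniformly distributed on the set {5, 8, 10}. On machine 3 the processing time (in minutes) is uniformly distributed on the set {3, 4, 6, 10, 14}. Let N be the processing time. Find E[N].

E[N | machine 1] = (1+4+7+8+10)/5 = 6.
E[N | machine 2] = (5+8+10)/3 = 23/3.
E[N | machine 3] = (3+4+6+10+14)/5 = 37/5.
E[N] = (1/3)·(6) + (1/3)·(23/3) + (1/3)·(37/5) = 316/45.

316/45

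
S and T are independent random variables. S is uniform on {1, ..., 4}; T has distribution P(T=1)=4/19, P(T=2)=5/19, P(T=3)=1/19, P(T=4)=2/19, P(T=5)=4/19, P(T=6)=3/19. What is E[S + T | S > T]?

110/23

P(S > T) = 23/76.
Summing (S+T)·P(x,y) over outcomes with S > T gives 55/38.
E[S + T | S > T] = (55/38) / (23/76) = 110/23.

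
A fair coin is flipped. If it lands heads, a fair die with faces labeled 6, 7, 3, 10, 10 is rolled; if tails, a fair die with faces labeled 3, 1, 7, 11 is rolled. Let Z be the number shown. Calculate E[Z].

127/20

E[Z | heads] = (6+7+3+10+10)/5 = 36/5.
E[Z | tails] = (3+1+7+11)/4 = 11/2.
E[Z] = (1/2)·(36/5) + (1/2)·(11/2) = 127/20.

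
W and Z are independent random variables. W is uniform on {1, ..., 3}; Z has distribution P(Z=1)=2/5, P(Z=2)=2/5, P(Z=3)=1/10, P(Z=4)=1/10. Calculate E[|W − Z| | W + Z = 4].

P(W + Z = 4) = 3/10.
Summing |W−Z|·P(x,y) over outcomes with W + Z = 4 gives 1/3.
E[|W − Z| | W + Z = 4] = (1/3) / (3/10) = 10/9.

10/9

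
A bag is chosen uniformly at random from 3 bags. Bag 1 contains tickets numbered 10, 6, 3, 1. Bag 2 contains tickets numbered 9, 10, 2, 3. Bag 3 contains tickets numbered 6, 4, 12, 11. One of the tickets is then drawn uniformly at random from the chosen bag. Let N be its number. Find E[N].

E[N | bag 1] = (10+6+3+1)/4 = 5.
E[N | bag 2] = (9+10+2+3)/4 = 6.
E[N | bag 3] = (6+4+12+11)/4 = 33/4.
By the law of total expectation,
E[N] = (1/3)·(5) + (1/3)·(6) + (1/3)·(33/4) = 77/12.

77/12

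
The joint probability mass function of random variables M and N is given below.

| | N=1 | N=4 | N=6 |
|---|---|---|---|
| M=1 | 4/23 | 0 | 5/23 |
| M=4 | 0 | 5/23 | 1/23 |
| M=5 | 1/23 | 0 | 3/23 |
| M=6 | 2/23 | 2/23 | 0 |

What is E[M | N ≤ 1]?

3

P(N ≤ 1) = 7/23.
Σ M·P over the event = 1·(4/23) + 5·(1/23) + 6·(2/23) = 21/23.
E[M | N ≤ 1] = (21/23) / (7/23) = 3.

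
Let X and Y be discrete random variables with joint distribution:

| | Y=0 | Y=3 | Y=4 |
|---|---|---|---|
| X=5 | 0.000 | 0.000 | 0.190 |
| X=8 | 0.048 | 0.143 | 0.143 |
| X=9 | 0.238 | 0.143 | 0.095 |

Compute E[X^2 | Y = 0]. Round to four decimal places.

78.1469

P(Y = 0) = 0.286.
Σ X^2·P over the event = 64·(0.048) + 81·(0.238) = 22.350.
E[X^2 | Y = 0] = (22.350) / (0.286) = 78.1469.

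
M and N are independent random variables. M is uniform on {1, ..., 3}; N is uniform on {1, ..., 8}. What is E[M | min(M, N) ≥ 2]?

5/2

P(min(M, N) ≥ 2) = 7/12.
Summing M·P(x,y) over outcomes with min(M, N) ≥ 2 gives 35/24.
E[M | min(M, N) ≥ 2] = (35/24) / (7/12) = 5/2.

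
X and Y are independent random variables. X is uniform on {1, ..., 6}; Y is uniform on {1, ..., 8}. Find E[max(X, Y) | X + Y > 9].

P(X + Y > 9) = 5/16.
Summing max(X,Y)·P(x,y) over outcomes with X + Y > 9 gives 103/48.
E[max(X, Y) | X + Y > 9] = (103/48) / (5/16) = 103/15.

103/15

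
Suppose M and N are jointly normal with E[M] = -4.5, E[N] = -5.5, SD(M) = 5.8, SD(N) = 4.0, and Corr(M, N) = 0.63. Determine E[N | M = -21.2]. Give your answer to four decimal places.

-12.7559

The regression of N on M has slope ρ·σ_N/σ_M and passes through (μ_M, μ_N).
E[N | M=-21.2] = -5.5 + (0.63)·(4.0/5.8)·(-21.2 − (-4.5)) = -5.5 + (0.434483)·(-16.7) = -12.7559.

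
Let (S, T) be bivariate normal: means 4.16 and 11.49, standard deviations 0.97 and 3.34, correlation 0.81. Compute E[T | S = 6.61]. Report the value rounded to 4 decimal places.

E[T | S=x] = μ_T + ρ(σ_T/σ_S)(x − μ_S) for jointly normal variables.
E[T | S=6.61] = 11.49 + (0.81)·(3.34/0.97)·(6.61 − (4.16)) = 11.49 + (2.78907)·(2.45) = 18.3232.

18.3232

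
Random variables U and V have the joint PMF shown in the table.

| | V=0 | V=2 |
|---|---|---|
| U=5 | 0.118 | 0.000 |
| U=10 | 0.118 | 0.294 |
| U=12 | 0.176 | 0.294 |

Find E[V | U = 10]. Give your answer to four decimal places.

P(U = 10) = 0.412.
Σ V·P over the event = 0·(0.118) + 2·(0.294) = 0.588.
E[V | U = 10] = (0.588) / (0.412) = 1.4272.

1.4272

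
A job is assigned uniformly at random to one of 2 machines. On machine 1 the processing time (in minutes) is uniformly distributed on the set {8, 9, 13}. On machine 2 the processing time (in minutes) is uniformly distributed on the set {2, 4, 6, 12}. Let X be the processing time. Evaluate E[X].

8

E[X | machine 1] = (8+9+13)/3 = 10.
E[X | machine 2] = (2+4+6+12)/4 = 6.
By the law of total expectation,
E[X] = (1/2)·(10) + (1/2)·(6) = 8.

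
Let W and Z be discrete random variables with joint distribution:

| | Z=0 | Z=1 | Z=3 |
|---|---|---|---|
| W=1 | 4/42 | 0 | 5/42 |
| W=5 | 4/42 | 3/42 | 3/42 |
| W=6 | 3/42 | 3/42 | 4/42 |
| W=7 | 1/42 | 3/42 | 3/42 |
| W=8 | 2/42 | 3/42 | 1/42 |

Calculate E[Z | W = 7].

12/7

P(W = 7) = 1/6.
Σ Z·P over the event = 0·(1/42) + 1·(3/42) + 3·(3/42) = 2/7.
E[Z | W = 7] = (2/7) / (1/6) = 12/7.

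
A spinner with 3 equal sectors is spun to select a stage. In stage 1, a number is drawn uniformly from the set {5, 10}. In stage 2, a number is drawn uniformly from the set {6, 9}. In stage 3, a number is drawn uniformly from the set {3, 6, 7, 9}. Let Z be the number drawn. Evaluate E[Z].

85/12

E[Z | stage 1] = (5+10)/2 = 15/2.
E[Z | stage 2] = (6+9)/2 = 15/2.
E[Z | stage 3] = (3+6+7+9)/4 = 25/4.
By the law of total expectation,
E[Z] = (1/3)·(15/2) + (1/3)·(15/2) + (1/3)·(25/4) = 85/12.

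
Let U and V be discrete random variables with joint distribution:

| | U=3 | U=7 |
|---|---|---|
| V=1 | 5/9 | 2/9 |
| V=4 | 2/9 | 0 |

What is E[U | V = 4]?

3

P(V = 4) = 2/9.
Summing U·P(U=x,V=y) over the conditioning event gives 2/3.
E[U | V = 4] = (2/3) / (2/9) = 3.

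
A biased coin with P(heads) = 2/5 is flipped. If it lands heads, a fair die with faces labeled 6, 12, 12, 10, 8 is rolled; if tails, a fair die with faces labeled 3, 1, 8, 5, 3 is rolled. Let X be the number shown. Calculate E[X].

156/25

E[X | heads] = (6+12+12+10+8)/5 = 48/5.
E[X | tails] = (3+1+8+5+3)/5 = 4.
E[X] = (2/5)·(48/5) + (3/5)·(4) = 156/25.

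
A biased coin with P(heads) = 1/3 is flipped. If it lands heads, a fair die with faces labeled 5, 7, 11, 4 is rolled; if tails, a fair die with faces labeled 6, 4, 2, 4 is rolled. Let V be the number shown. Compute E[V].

E[V | heads] = (5+7+11+4)/4 = 27/4.
E[V | tails] = (6+4+2+4)/4 = 4.
By the law of total expectation,
E[V] = (1/3)·(27/4) + (2/3)·(4) = 59/12.

59/12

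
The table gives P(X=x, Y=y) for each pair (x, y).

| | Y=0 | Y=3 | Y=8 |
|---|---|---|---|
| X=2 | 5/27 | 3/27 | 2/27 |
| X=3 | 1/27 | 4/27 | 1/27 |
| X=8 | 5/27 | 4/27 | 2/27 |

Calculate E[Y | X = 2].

5/2

P(X = 2) = 10/27.
Σ Y·P over the event = 0·(5/27) + 3·(3/27) + 8·(2/27) = 25/27.
E[Y | X = 2] = (25/27) / (10/27) = 5/2.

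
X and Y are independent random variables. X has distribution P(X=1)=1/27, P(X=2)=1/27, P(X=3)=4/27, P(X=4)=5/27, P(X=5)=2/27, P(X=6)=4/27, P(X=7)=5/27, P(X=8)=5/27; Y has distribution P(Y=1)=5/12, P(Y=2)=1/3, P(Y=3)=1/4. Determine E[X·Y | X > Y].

P(X > Y) = 293/324.
Summing XY·P(x,y) over outcomes with X > Y gives 751/81.
E[X·Y | X > Y] = (751/81) / (293/324) = 3004/293.

3004/293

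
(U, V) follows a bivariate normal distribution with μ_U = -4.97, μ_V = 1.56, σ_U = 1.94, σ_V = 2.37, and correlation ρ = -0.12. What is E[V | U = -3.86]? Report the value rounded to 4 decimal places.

1.3973

The regression of V on U has slope ρ·σ_V/σ_U and passes through (μ_U, μ_V).
E[V | U=-3.86] = 1.56 + (-0.12)·(2.37/1.94)·(-3.86 − (-4.97)) = 1.56 + (-0.1466)·(1.11) = 1.3973.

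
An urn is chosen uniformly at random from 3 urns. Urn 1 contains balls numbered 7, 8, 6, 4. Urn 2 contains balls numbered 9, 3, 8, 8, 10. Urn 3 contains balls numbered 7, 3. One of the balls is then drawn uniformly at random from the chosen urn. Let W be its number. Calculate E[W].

E[W | urn 1] = (7+8+6+4)/4 = 25/4.
E[W | urn 2] = (9+3+8+8+10)/5 = 38/5.
E[W | urn 3] = (7+3)/2 = 5.
E[W] = (1/3)·(25/4) + (1/3)·(38/5) + (1/3)·(5) = 377/60.

377/60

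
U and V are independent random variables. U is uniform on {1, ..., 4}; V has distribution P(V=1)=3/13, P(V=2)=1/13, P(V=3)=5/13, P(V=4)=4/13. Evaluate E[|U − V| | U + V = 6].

1

P(U + V = 6) = 5/26.
Summing |U−V|·P(x,y) over outcomes with U + V = 6 gives 5/26.
E[|U − V| | U + V = 6] = (5/26) / (5/26) = 1.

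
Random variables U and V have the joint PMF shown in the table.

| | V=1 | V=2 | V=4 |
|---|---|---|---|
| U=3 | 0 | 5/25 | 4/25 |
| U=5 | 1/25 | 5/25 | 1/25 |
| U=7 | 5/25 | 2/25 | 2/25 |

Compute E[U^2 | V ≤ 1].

P(V ≤ 1) = 6/25.
Σ U^2·P over the event = 25·(1/25) + 49·(5/25) = 54/5.
E[U^2 | V ≤ 1] = (54/5) / (6/25) = 45.

45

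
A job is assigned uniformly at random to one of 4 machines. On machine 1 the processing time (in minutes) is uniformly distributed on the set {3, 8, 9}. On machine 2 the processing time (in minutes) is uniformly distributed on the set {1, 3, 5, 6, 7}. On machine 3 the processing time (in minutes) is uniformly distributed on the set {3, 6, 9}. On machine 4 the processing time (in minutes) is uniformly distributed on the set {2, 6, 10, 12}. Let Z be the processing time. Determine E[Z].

737/120

E[Z | machine 1] = (3+8+9)/3 = 20/3.
E[Z | machine 2] = (1+3+5+6+7)/5 = 22/5.
E[Z | machine 3] = (3+6+9)/3 = 6.
E[Z | machine 4] = (2+6+10+12)/4 = 15/2.
By the law of total expectation,
E[Z] = (1/4)·(20/3) + (1/4)·(22/5) + (1/4)·(6) + (1/4)·(15/2) = 737/120.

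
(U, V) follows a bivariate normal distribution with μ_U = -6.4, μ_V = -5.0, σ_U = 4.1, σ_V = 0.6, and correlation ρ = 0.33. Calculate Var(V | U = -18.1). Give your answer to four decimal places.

0.3208

Var(V | U=x) = (1 − ρ²)·σ_V².
Var(V | U=-18.1) = (0.6)²·(1 − (0.33)²) = 0.36·0.8911 = 0.3208.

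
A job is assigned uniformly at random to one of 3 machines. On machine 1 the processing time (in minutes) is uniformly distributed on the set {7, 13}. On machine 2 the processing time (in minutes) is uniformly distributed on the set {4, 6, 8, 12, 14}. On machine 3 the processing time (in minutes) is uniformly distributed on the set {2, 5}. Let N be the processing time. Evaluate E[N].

E[N | machine 1] = (7+13)/2 = 10.
E[N | machine 2] = (4+6+8+12+14)/5 = 44/5.
E[N | machine 3] = (2+5)/2 = 7/2.
By the law of total expectation,
E[N] = (1/3)·(10) + (1/3)·(44/5) + (1/3)·(7/2) = 223/30.

223/30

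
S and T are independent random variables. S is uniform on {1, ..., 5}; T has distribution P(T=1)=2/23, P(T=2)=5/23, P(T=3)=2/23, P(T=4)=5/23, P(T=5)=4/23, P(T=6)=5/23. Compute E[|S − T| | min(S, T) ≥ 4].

P(min(S, T) ≥ 4) = 28/115.
Summing |S−T|·P(x,y) over outcomes with min(S, T) ≥ 4 gives 24/115.
E[|S − T| | min(S, T) ≥ 4] = (24/115) / (28/115) = 6/7.

6/7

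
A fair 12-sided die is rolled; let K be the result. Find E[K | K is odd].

Given K is odd, K is equally likely to be any of {1, 3, 5, 7, 9, 11}.
E[K | K is odd] = (1 + 3 + 5 + 7 + 9 + 11) / 6 = 6.

6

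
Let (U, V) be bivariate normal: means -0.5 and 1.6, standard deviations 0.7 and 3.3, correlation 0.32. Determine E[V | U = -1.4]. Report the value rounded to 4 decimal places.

E[V | U=x] = μ_V + ρ(σ_V/σ_U)(x − μ_U) for jointly normal variables.
E[V | U=-1.4] = 1.6 + (0.32)·(3.3/0.7)·(-1.4 − (-0.5)) = 1.6 + (1.5086)·(-0.9) = 0.2423.

0.2423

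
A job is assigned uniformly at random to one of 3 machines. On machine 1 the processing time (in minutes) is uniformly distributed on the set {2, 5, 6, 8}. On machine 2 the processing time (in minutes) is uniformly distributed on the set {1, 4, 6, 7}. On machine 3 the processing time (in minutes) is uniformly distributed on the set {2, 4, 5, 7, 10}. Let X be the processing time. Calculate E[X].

307/60

E[X | machine 1] = (2+5+6+8)/4 = 21/4.
E[X | machine 2] = (1+4+6+7)/4 = 9/2.
E[X | machine 3] = (2+4+5+7+10)/5 = 28/5.
E[X] = (1/3)·(21/4) + (1/3)·(9/2) + (1/3)·(28/5) = 307/60.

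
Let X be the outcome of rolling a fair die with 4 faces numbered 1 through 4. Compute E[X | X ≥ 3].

Given X ≥ 3, X is equally likely to be any of {3, 4}.
E[X | X ≥ 3] = (3 + 4) / 2 = 7/2.

7/2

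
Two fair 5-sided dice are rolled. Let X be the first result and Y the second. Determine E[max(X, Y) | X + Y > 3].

P(X + Y > 3) = 22/25.
Summing max(X,Y)·P(x,y) over outcomes with X + Y > 3 gives 18/5.
E[max(X, Y) | X + Y > 3] = (18/5) / (22/25) = 45/11.

45/11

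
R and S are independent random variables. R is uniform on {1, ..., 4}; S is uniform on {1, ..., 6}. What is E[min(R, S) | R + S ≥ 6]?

37/14

P(R + S ≥ 6) = 7/12.
Summing min(R,S)·P(x,y) over outcomes with R + S ≥ 6 gives 37/24.
E[min(R, S) | R + S ≥ 6] = (37/24) / (7/12) = 37/14.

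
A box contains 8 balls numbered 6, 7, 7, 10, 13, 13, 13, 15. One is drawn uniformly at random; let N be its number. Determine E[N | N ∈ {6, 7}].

P(N ∈ {6, 7}) = 3/8.
Σ over the event: 6·1/8 + 7·1/4 = 5/2.
E[N | N ∈ {6, 7}] = (5/2) / (3/8) = 20/3.

20/3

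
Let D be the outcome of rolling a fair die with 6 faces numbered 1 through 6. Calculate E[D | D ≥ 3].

9/2

Given D ≥ 3, D is equally likely to be any of {3, 4, 5, 6}.
E[D | D ≥ 3] = (3 + 4 + 5 + 6) / 4 = 9/2.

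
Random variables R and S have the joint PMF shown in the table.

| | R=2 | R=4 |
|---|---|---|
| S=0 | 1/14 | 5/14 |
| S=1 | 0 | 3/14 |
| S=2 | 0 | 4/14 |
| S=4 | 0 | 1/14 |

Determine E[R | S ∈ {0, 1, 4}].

P(S ∈ {0, 1, 4}) = 5/7.
Σ R·P over the event = 2·(1/14) + 4·(5/14) + 4·(3/14) + 4·(1/14) = 19/7.
E[R | S ∈ {0, 1, 4}] = (19/7) / (5/7) = 19/5.

19/5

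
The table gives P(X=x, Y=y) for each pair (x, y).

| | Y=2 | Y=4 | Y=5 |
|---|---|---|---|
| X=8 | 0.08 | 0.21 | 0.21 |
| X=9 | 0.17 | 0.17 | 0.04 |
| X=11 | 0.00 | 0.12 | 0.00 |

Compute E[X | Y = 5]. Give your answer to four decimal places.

8.1600

P(Y = 5) = 0.25.
Σ X·P over the event = 8·(0.21) + 9·(0.04) = 2.04.
E[X | Y = 5] = (2.04) / (0.25) = 8.1600.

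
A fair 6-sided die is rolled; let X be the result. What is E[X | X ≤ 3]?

2

Given X ≤ 3, X is equally likely to be any of {1, 2, 3}.
E[X | X ≤ 3] = (1 + 2 + 3) / 3 = 2.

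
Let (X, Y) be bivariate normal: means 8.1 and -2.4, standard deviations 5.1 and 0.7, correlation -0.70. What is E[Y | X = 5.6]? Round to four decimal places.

-2.1598

The regression of Y on X has slope ρ·σ_Y/σ_X and passes through (μ_X, μ_Y).
E[Y | X=5.6] = -2.4 + (-0.70)·(0.7/5.1)·(5.6 − (8.1)) = -2.4 + (-0.096078)·(-2.5) = -2.1598.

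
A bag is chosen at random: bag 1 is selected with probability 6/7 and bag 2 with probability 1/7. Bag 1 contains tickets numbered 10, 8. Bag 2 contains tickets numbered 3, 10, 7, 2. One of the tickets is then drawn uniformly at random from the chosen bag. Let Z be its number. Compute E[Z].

17/2

E[Z | bag 1] = (10+8)/2 = 9.
E[Z | bag 2] = (3+10+7+2)/4 = 11/2.
By the law of total expectation,
E[Z] = (6/7)·(9) + (1/7)·(11/2) = 17/2.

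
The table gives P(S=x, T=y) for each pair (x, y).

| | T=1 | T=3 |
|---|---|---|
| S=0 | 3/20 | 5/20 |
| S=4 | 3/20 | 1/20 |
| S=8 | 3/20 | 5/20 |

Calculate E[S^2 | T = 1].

P(T = 1) = 9/20.
Σ S^2·P over the event = 0·(3/20) + 16·(3/20) + 64·(3/20) = 12.
E[S^2 | T = 1] = (12) / (9/20) = 80/3.

80/3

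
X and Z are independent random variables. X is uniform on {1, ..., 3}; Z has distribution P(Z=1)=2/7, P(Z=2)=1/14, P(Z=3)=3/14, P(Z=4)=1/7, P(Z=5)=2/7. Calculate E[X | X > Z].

23/9

P(X > Z) = 3/14.
Summing X·P(x,y) over outcomes with X > Z gives 23/42.
E[X | X > Z] = (23/42) / (3/14) = 23/9.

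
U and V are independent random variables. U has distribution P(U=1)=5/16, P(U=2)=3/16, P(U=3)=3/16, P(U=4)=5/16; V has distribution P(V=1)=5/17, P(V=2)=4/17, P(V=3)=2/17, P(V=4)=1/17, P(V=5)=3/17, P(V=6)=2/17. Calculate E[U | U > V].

331/97

P(U > V) = 97/272.
Summing U·P(x,y) over outcomes with U > V gives 331/272.
E[U | U > V] = (331/272) / (97/272) = 331/97.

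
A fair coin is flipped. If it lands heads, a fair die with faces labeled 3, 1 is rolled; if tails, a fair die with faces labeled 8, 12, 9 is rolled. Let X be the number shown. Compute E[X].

35/6

E[X | heads] = (3+1)/2 = 2.
E[X | tails] = (8+12+9)/3 = 29/3.
E[X] = (1/2)·(2) + (1/2)·(29/3) = 35/6.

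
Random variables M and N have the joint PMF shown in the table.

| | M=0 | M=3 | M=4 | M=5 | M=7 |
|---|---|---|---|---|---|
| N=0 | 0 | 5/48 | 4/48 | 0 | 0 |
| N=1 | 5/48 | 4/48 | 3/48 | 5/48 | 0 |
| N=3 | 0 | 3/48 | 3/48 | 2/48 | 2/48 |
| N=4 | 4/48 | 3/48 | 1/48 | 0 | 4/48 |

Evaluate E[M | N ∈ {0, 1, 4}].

121/38

P(N ∈ {0, 1, 4}) = 19/24.
Summing M·P(M=x,N=y) over the conditioning event gives 121/48.
E[M | N ∈ {0, 1, 4}] = (121/48) / (19/24) = 121/38.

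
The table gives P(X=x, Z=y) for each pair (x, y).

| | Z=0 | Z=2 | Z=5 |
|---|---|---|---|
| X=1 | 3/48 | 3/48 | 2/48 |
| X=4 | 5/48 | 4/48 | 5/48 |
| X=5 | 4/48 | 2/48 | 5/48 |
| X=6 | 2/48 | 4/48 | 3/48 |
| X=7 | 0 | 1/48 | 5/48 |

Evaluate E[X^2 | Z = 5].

P(Z = 5) = 5/12.
Σ X^2·P over the event = 1·(2/48) + 16·(5/48) + 25·(5/48) + 36·(3/48) + 49·(5/48) = 35/3.
E[X^2 | Z = 5] = (35/3) / (5/12) = 28.

28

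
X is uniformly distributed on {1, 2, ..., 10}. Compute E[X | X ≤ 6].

Given X ≤ 6, X is equally likely to be any of {1, 2, 3, 4, 5, 6}.
E[X | X ≤ 6] = (1 + 2 + 3 + 4 + 5 + 6) / 6 = 7/2.

7/2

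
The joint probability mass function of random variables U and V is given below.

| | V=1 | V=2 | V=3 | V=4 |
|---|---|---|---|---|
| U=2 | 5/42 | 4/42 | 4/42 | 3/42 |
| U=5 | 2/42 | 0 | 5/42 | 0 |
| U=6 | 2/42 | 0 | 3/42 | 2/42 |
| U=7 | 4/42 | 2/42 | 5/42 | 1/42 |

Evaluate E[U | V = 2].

P(V = 2) = 1/7.
Σ U·P over the event = 2·(4/42) + 7·(2/42) = 11/21.
E[U | V = 2] = (11/21) / (1/7) = 11/3.

11/3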